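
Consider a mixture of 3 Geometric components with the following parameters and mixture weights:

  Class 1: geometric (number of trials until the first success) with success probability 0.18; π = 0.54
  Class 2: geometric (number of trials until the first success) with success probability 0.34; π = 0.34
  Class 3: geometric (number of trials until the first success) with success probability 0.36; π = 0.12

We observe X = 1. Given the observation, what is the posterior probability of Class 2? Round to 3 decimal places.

0.452

P(component k | x) = π_k·f_k(x) / marginal(x), where marginal(x) = Σ_j π_j·f_j(x).
Component likelihoods at x = 1:
  p_1 = 0.18·(1−0.18)^0 = 0.18·1 = 0.18
  p_2 = 0.34·(1−0.34)^0 = 0.34·1 = 0.34
  p_3 = 0.36·(1−0.36)^0 = 0.36·1 = 0.36
Multiply by the mixture weights:
  π_1·p_1 = 0.54 × 0.18 = 0.0972
  π_2·p_2 = 0.34 × 0.34 = 0.1156
  π_3·p_3 = 0.12 × 0.36 = 0.0432
Sum: 0.0972 + 0.1156 + 0.0432 = 0.256
So the posterior for Class 2 is 0.1156 / 0.256 ≈ 0.452.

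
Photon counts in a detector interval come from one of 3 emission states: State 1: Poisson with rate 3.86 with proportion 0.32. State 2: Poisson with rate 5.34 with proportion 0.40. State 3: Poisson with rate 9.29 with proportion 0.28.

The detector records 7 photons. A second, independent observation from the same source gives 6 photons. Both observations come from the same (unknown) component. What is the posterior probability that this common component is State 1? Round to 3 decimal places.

0.144

Apply Bayes' rule: the posterior for each component is proportional to its prior times its likelihood at x.
Since both observations come from the same component, the likelihood for component k is f_k(x₁)·f_k(x₂).
  L_1 = [0.0533708] × [0.0967865] = 0.00516557
  L_2 = [0.117822] × [0.154448] = 0.0181974
  L_3 = [0.109417] × [0.0824453] = 0.0090209
Prior × likelihood for each component:
  P(Z=1)·L_1 = 0.32 × 0.00516557 = 0.00165298
  P(Z=2)·L_2 = 0.40 × 0.0181974 = 0.00727894
  P(Z=3)·L_3 = 0.28 × 0.0090209 = 0.00252585
Marginal: 0.00165298 + 0.00727894 + 0.00252585 = 0.0114578
P(State 1 | data) = 0.00165298 / 0.0114578 ≈ 0.144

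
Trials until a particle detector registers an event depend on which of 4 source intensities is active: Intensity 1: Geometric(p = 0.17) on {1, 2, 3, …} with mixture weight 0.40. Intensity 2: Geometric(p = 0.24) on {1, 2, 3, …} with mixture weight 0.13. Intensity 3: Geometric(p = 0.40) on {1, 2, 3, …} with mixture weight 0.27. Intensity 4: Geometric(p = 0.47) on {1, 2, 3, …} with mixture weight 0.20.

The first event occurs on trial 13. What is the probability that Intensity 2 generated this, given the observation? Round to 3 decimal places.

P(component k | x) = w_k·f_k(x) / marginal(x), where marginal(x) = Σ_j w_j·f_j(x).
Component likelihoods at x = 13:
  f_1 = 0.0181713
  f_2 = 0.00891198
  f_3 = 0.000870713
  f_4 = 0.000230892
Multiply by the mixture weights:
  w_1·f_1 = 0.40 × 0.0181713 = 0.00726852
  w_2·f_2 = 0.13 × 0.00891198 = 0.00115856
  w_3·f_3 = 0.27 × 0.000870713 = 0.000235092
  w_4·f_4 = 0.20 × 0.000230892 = 4.61783e-05
Evidence: 0.00726852 + 0.00115856 + 0.000235092 + 4.61783e-05 = 0.00870835
So the posterior for Intensity 2 is 0.00115856 / 0.00870835 ≈ 0.133.

0.133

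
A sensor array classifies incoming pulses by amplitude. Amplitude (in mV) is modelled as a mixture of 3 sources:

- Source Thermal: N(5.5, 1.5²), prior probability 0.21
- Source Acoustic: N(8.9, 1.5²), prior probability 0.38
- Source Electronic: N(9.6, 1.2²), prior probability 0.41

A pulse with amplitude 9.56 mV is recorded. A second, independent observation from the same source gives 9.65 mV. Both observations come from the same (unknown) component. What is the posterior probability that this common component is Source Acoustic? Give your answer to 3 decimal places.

0.322

The responsibility of component k is π_k f_k(x) divided by Σ_j π_j f_j(x).
Since both observations come from the same component, the likelihood for component k is f_k(x₁)·f_k(x₂).
  f_Thermal = [0.00682321] × [0.00578998] = 3.95062e-05
  f_Acoustic = [0.241423] × [0.23471] = 0.0566645
  f_Electronic = [0.332267] × [0.332163] = 0.110367
Unnormalised posteriors:
  π_Thermal·f_Thermal = 0.21 × 3.95062e-05 = 8.29631e-06
  π_Acoustic·f_Acoustic = 0.38 × 0.0566645 = 0.0215325
  π_Electronic·f_Electronic = 0.41 × 0.110367 = 0.0452505
Normaliser: 8.29631e-06 + 0.0215325 + 0.0452505 = 0.0667913
P(Source Acoustic | x₁,x₂) ≈ 0.322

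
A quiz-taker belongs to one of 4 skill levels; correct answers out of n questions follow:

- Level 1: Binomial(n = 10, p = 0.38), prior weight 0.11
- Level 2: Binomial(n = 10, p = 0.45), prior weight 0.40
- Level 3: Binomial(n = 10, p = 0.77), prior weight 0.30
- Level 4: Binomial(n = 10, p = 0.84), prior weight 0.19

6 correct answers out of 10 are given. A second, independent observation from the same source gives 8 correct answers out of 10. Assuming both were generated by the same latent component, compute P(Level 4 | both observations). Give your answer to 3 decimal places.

By Bayes' theorem, P(k | x) = π_k f_k(x) / Σ_j π_j f_j(x).
Since both observations come from the same component, the likelihood for component k is f_k(x₁)·f_k(x₂).
  L_1 = [C(10,6)·0.38^6·0.62^4 = 210·0.00301094·0.147763 = 0.0934303] × [0.00752081] = 0.000702671
  L_2 = [C(10,6)·0.45^6·0.55^4 = 210·0.00830377·0.0915063 = 0.159568] × [0.0228896] = 0.00365244
  L_3 = [C(10,6)·0.77^6·0.23^4 = 210·0.208422·0.00279841 = 0.122483] × [0.294167] = 0.0360304
  L_4 = [C(10,6)·0.84^6·0.16^4 = 210·0.351298·0.00065536 = 0.0483476] × [0.285553] = 0.0138058
Prior × likelihood for each component:
  π_1·L_1 = 0.11 × 0.000702671 = 7.72939e-05
  π_2·L_2 = 0.40 × 0.00365244 = 0.00146098
  π_3·L_3 = 0.30 × 0.0360304 = 0.0108091
  π_4·L_4 = 0.19 × 0.0138058 = 0.0026231
Evidence: 7.72939e-05 + 0.00146098 + 0.0108091 + 0.0026231 = 0.0149705
Responsibility of Level 4: 0.0026231 / 0.0149705 ≈ 0.175

0.175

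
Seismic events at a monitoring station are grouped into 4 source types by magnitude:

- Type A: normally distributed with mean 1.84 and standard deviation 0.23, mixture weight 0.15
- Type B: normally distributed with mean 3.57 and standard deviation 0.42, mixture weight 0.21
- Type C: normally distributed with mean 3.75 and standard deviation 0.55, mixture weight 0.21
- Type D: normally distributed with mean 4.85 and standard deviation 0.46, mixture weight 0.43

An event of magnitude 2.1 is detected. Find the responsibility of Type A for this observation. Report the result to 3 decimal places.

0.985

The responsibility of component k is π_k f_k(x) divided by Σ_j π_j f_j(x).
Evaluate each component's likelihood at the observed value:
  f_A = (1/(0.23·√(2π)))·exp(−(2.1−1.84)²/(2·0.23²)) = 1.734532·exp(-0.63894) = 0.915574
  f_B = (1/(0.42·√(2π)))·exp(−(2.1−3.57)²/(2·0.42²)) = 0.949863·exp(-6.12500) = 0.00207782
  f_C = (1/(0.55·√(2π)))·exp(−(2.1−3.75)²/(2·0.55²)) = 0.725350·exp(-4.50000) = 0.00805791
  f_D = (1/(0.46·√(2π)))·exp(−(2.1−4.85)²/(2·0.46²)) = 0.867266·exp(-17.86980) = 1.50451e-08
Unnormalised posteriors:
  π_A·f_A = 0.15 × 0.915574 = 0.137336
  π_B·f_B = 0.21 × 0.00207782 = 0.000436341
  π_C·f_C = 0.21 × 0.00805791 = 0.00169216
  π_D·f_D = 0.43 × 1.50451e-08 = 6.46941e-09
Sum: 0.137336 + 0.000436341 + 0.00169216 + 6.46941e-09 = 0.139465
P(Type A | data) ≈ 0.985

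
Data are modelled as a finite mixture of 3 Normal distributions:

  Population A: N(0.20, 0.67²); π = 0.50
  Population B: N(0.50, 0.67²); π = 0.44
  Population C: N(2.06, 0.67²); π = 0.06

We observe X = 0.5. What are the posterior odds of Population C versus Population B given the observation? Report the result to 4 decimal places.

0.0091

Since P(k|x) ∝ π_k f_k(x), the posterior odds are π_i f_i(x) / (π_j f_j(x)).
Component likelihoods at x = 0.5:
  p_A = (1/(0.67·√(2π)))·exp(−(0.5−0.20)²/(2·0.67²)) = 0.595436·exp(-0.10025) = 0.538641
  p_B = (1/(0.67·√(2π)))·exp(−(0.5−0.50)²/(2·0.67²)) = 0.595436·exp(-0.00000) = 0.595436
  p_C = (1/(0.67·√(2π)))·exp(−(0.5−2.06)²/(2·0.67²)) = 0.595436·exp(-2.71063) = 0.0395936
0.00237562 / 0.261992 ≈ 0.0091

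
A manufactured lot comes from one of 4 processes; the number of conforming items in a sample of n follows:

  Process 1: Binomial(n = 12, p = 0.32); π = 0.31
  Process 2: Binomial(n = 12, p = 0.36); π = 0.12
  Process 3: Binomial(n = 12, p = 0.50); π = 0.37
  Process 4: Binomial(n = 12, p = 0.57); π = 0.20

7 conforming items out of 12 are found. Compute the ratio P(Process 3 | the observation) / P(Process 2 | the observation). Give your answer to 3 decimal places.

Only the two components matter; the odds are (π_i f_i(x)) / (π_j f_j(x)).
Component likelihoods at x = 7 conforming items out of 12:
  L_1 = C(12,7)·0.32^7·0.68^5 = 792·0.000343597·0.145393 = 0.0395658
  L_2 = C(12,7)·0.36^7·0.64^5 = 792·0.000783642·0.107374 = 0.0666412
  L_3 = C(12,7)·0.50^7·0.50^5 = 792·0.0078125·0.03125 = 0.193359
  L_4 = C(12,7)·0.57^7·0.43^5 = 792·0.019549·0.0147008 = 0.22761
Odds = (0.37/0.12) × (0.193359/0.0666412) = 3.08333 × 2.9015 ≈ 8.946

8.946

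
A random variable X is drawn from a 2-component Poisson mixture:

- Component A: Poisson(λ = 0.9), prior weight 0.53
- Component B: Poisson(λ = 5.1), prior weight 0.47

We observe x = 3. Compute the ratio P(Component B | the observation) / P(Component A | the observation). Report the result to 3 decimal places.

2.420

Posterior odds = (w_i f_i(x)) / (w_j f_j(x)); the normalising sum cancels.
Poisson probabilities:
  p_A = e^(−0.9)·0.9^3/3! = 0.0493982
  p_B = e^(−5.1)·5.1^3/3! = 0.13479
Posterior odds = (w_B·p_B) / (w_A·p_A) = (0.47·0.13479) / (0.53·0.0493982) = 0.0633513 / 0.0261811 ≈ 2.420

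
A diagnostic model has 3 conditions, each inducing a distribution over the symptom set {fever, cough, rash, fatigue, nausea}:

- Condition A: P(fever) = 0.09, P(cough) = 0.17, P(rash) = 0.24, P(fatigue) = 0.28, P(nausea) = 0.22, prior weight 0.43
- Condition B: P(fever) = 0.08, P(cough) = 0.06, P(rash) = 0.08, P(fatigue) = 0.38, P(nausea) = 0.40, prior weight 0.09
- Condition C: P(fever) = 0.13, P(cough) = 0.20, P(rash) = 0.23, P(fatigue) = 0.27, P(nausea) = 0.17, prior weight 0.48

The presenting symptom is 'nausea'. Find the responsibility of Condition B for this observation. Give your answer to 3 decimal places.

0.170

Posterior ∝ prior × likelihood, so P(k | x) ∝ π_k f_k(x); normalise over all components.
Component likelihoods at x = 'nausea':
  f_A = 0.22
  f_B = 0.4
  f_C = 0.17
Multiply by the mixture weights:
  π_A·f_A = 0.43 × 0.22 = 0.0946
  π_B·f_B = 0.09 × 0.4 = 0.036
  π_C·f_C = 0.48 × 0.17 = 0.0816
Normaliser: 0.0946 + 0.036 + 0.0816 = 0.2122
P(Condition B | the observation) ≈ 0.170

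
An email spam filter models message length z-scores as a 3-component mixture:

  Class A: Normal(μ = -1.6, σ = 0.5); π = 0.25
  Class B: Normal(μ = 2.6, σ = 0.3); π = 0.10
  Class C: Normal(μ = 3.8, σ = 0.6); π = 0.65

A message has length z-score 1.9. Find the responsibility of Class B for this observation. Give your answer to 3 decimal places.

Apply Bayes' rule: the posterior for each component is proportional to its prior times its likelihood at x.
Component likelihoods at x = 1.9:
  f_A = (1/(0.5·√(2π)))·exp(−(1.9−-1.6)²/(2·0.5²)) = 0.797885·exp(-24.50000) = 1.82694e-11
  f_B = (1/(0.3·√(2π)))·exp(−(1.9−2.6)²/(2·0.3²)) = 1.329808·exp(-2.72222) = 0.0874063
  f_C = (1/(0.6·√(2π)))·exp(−(1.9−3.8)²/(2·0.6²)) = 0.664904·exp(-5.01389) = 0.00441829
Unnormalised posteriors:
  π_A·f_A = 0.25 × 1.82694e-11 = 4.56736e-12
  π_B·f_B = 0.10 × 0.0874063 = 0.00874063
  π_C·f_C = 0.65 × 0.00441829 = 0.00287189
Normaliser: 4.56736e-12 + 0.00874063 + 0.00287189 = 0.0116125
So the posterior for Class B is 0.00874063 / 0.0116125 ≈ 0.753.

0.753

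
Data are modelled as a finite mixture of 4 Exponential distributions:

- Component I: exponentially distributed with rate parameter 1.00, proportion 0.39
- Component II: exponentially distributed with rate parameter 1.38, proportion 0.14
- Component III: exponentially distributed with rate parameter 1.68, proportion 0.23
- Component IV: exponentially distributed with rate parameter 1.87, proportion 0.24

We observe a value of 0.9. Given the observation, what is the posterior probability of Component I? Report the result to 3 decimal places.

0.414

Posterior ∝ prior × likelihood, so P(k | x) ∝ π_k f_k(x); normalise over all components.
Component likelihoods at x = 0.9:
  L_I = 1.00·e^(−1.00·0.9) = 1.00·e^(−0.9000) = 0.40657
  L_II = 1.38·e^(−1.38·0.9) = 1.38·e^(−1.2420) = 0.398552
  L_III = 1.68·e^(−1.68·0.9) = 1.68·e^(−1.5120) = 0.370387
  L_IV = 1.87·e^(−1.87·0.9) = 1.87·e^(−1.6830) = 0.347475
Prior × likelihood for each component:
  π_I·L_I = 0.39 × 0.40657 = 0.158562
  π_II·L_II = 0.14 × 0.398552 = 0.0557973
  π_III·L_III = 0.23 × 0.370387 = 0.0851891
  π_IV·L_IV = 0.24 × 0.347475 = 0.0833941
Normaliser: 0.158562 + 0.0557973 + 0.0851891 + 0.0833941 = 0.382943
P(Component I | data) = 0.158562 / 0.382943 ≈ 0.414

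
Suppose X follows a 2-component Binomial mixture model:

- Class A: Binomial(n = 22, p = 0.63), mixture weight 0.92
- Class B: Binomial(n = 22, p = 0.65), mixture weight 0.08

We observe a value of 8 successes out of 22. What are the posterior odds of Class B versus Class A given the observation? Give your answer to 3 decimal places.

Posterior odds = (π_i f_i(x)) / (π_j f_j(x)); the normalising sum cancels.
Binomial probabilities:
  f_A = 0.00715132
  f_B = 0.00421791
Posterior odds = (π_B·f_B) / (π_A·f_A) = (0.08·0.00421791) / (0.92·0.00715132) = 0.000337433 / 0.00657921 ≈ 0.051

0.051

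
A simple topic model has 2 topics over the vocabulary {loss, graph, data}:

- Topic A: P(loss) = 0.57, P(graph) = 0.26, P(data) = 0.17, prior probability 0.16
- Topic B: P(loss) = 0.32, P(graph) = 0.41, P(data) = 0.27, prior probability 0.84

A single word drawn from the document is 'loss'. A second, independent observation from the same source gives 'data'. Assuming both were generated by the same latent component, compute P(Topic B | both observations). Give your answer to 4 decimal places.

0.8240

P(component k | x) = P(Z=k)·f_k(x) / marginal(x), where marginal(x) = Σ_j P(Z=j)·f_j(x).
Since both observations come from the same component, the likelihood for component k is f_k(x₁)·f_k(x₂).
  p_A = [P(loss | comp) = 0.57] × [0.17] = 0.0969
  p_B = [P(loss | comp) = 0.32] × [0.27] = 0.0864
Prior × likelihood for each component:
  P(Z=A)·p_A = 0.16 × 0.0969 = 0.015504
  P(Z=B)·p_B = 0.84 × 0.0864 = 0.072576
Sum: 0.015504 + 0.072576 = 0.08808
Responsibility of Topic B: 0.072576 / 0.08808 ≈ 0.8240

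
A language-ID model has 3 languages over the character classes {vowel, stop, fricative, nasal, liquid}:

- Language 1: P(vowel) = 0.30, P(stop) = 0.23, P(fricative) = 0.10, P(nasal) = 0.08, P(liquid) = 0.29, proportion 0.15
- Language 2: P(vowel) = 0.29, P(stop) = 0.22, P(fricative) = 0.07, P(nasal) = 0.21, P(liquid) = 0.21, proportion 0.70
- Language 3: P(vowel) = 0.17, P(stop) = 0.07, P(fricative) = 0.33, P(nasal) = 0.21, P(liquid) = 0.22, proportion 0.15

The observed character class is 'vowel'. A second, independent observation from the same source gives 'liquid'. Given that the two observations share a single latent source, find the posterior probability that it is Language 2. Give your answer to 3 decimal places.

0.696

P(component k | x) = w_k·f_k(x) / marginal(x), where marginal(x) = Σ_j w_j·f_j(x).
Since both observations come from the same component, the likelihood for component k is f_k(x₁)·f_k(x₂).
  f_1 = [0.3] × [0.29] = 0.087
  f_2 = [0.29] × [0.21] = 0.0609
  f_3 = [0.17] × [0.22] = 0.0374
Prior × likelihood for each component:
  w_1·f_1 = 0.15 × 0.087 = 0.01305
  w_2·f_2 = 0.70 × 0.0609 = 0.04263
  w_3·f_3 = 0.15 × 0.0374 = 0.00561
Denominator: 0.01305 + 0.04263 + 0.00561 = 0.06129
P(Language 2 | x) = 0.04263 / 0.06129 ≈ 0.696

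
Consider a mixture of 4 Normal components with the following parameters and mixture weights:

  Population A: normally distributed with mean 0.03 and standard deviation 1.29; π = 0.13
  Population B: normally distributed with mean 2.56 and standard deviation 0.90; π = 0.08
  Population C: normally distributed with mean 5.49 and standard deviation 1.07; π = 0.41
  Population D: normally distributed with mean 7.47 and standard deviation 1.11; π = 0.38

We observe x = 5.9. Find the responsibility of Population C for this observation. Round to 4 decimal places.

0.7386

The responsibility of component k is P(Z=k) f_k(x) divided by Σ_j P(Z=j) f_j(x).
Component likelihoods at x = 5.9:
  p_A = 9.86424e-06
  p_B = 0.00045294
  p_C = 0.346452
  p_D = 0.132181
Unnormalised posteriors:
  P(Z=A)·p_A = 0.13 × 9.86424e-06 = 1.28235e-06
  P(Z=B)·p_B = 0.08 × 0.00045294 = 3.62352e-05
  P(Z=C)·p_C = 0.41 × 0.346452 = 0.142046
  P(Z=D)·p_D = 0.38 × 0.132181 = 0.0502288
Marginal: 1.28235e-06 + 3.62352e-05 + 0.142046 + 0.0502288 = 0.192312
P(Population C | x) = 0.142046 / 0.192312 ≈ 0.7386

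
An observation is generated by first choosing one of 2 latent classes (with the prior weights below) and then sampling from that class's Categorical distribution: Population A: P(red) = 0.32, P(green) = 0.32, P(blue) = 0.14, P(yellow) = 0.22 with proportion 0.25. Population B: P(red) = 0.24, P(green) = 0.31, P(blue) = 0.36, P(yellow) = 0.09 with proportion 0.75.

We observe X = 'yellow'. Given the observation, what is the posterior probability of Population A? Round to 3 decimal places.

Posterior ∝ prior × likelihood, so P(k | x) ∝ P(Z=k) f_k(x); normalise over all components.
Evaluate each component's likelihood at the observed value:
  p_A = P(yellow | comp) = 0.22
  p_B = P(yellow | comp) = 0.09
Multiply by the mixture weights:
  P(Z=A)·p_A = 0.25 × 0.22 = 0.055
  P(Z=B)·p_B = 0.75 × 0.09 = 0.0675
Normaliser: 0.055 + 0.0675 = 0.1225
So the posterior for Population A is 0.055 / 0.1225 ≈ 0.449.

0.449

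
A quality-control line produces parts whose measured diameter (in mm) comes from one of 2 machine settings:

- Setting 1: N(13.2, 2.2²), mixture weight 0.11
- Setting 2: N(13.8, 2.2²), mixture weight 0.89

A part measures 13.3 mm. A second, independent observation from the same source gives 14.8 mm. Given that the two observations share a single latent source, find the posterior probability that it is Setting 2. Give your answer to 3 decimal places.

0.903

Posterior ∝ prior × likelihood, so P(k | x) ∝ P(Z=k) f_k(x); normalise over all components.
Since both observations come from the same component, the likelihood for component k is f_k(x₁)·f_k(x₂).
  p_1 = [(1/(2.2·√(2π)))·exp(−(13.3−13.2)²/(2·2.2²)) = 0.181337·exp(-0.00103) = 0.18115] × [0.139198] = 0.0252157
  p_2 = [(1/(2.2·√(2π)))·exp(−(13.3−13.8)²/(2·2.2²)) = 0.181337·exp(-0.02583) = 0.176714] × [0.163539] = 0.0288997
Weight by the priors:
  P(Z=1)·p_1 = 0.11 × 0.0252157 = 0.00277373
  P(Z=2)·p_2 = 0.89 × 0.0288997 = 0.0257207
Sum: 0.00277373 + 0.0257207 = 0.0284945
P(Setting 2 | x₁,x₂) = 0.0257207 / 0.0284945 ≈ 0.903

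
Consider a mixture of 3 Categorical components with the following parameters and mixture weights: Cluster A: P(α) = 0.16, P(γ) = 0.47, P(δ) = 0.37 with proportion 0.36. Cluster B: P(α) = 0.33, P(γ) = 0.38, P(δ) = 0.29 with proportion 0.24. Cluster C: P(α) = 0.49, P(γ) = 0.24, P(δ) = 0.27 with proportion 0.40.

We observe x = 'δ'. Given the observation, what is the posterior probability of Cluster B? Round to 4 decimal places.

0.2239

P(component k | x) = P(Z=k)·f_k(x) / marginal(x), where marginal(x) = Σ_j P(Z=j)·f_j(x).
Evaluate each component's likelihood at the observed value:
  f_A = P(δ | comp) = 0.37
  f_B = P(δ | comp) = 0.29
  f_C = P(δ | comp) = 0.27
Weight by the priors:
  P(Z=A)·f_A = 0.36 × 0.37 = 0.1332
  P(Z=B)·f_B = 0.24 × 0.29 = 0.0696
  P(Z=C)·f_C = 0.40 × 0.27 = 0.108
Evidence: 0.1332 + 0.0696 + 0.108 = 0.3108
So the posterior for Cluster B is 0.0696 / 0.3108 ≈ 0.2239.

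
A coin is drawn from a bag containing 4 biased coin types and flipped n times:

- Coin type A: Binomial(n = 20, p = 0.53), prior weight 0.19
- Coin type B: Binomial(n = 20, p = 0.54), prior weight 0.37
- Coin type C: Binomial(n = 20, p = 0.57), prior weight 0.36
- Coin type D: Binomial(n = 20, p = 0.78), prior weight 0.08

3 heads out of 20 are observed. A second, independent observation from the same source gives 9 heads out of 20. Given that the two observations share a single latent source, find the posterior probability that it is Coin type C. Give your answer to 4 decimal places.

By Bayes' theorem, P(k | x) = π_k f_k(x) / Σ_j π_j f_j(x).
Since both observations come from the same component, the likelihood for component k is f_k(x₁)·f_k(x₂).
  p_A = [C(20,3)·0.53^3·0.47^17 = 1140·0.148877·2.66479e-06 = 0.000452268] × [0.137014] = 6.19671e-05
  p_B = [C(20,3)·0.54^3·0.46^17 = 1140·0.157464·1.84877e-06 = 0.000331871] × [0.127963] = 4.24673e-05
  p_C = [C(20,3)·0.57^3·0.43^17 = 1140·0.185193·5.8744e-07 = 0.00012402] × [0.0991363] = 1.22949e-05
  p_D = [C(20,3)·0.78^3·0.22^17 = 1140·0.474552·6.625e-12 = 3.58405e-09] × [0.00104883] = 3.75908e-12
Weight by the priors:
  π_A·p_A = 0.19 × 6.19671e-05 = 1.17737e-05
  π_B·p_B = 0.37 × 4.24673e-05 = 1.57129e-05
  π_C·p_C = 0.36 × 1.22949e-05 = 4.42617e-06
  π_D·p_D = 0.08 × 3.75908e-12 = 3.00726e-13
Marginal: 1.17737e-05 + 1.57129e-05 + 4.42617e-06 + 3.00726e-13 = 3.19128e-05
Responsibility of Coin type C: 4.42617e-06 / 3.19128e-05 ≈ 0.1387

0.1387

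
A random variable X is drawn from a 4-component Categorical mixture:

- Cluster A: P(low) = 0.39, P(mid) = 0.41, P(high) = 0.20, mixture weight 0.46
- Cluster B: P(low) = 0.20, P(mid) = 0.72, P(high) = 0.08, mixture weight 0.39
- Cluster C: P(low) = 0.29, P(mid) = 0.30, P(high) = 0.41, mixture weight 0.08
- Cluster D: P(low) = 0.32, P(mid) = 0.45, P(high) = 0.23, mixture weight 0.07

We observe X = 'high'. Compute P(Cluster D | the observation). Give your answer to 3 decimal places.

By Bayes' theorem, P(k | x) = π_k f_k(x) / Σ_j π_j f_j(x).
Evaluate each component's likelihood at the observed value:
  f_A = P(high | comp) = 0.20
  f_B = P(high | comp) = 0.08
  f_C = P(high | comp) = 0.41
  f_D = P(high | comp) = 0.23
Multiply by the mixture weights:
  π_A·f_A = 0.46 × 0.2 = 0.092
  π_B·f_B = 0.39 × 0.08 = 0.0312
  π_C·f_C = 0.08 × 0.41 = 0.0328
  π_D·f_D = 0.07 × 0.23 = 0.0161
Denominator: 0.092 + 0.0312 + 0.0328 + 0.0161 = 0.1721
P(Cluster D | data) = 0.0161 / 0.1721 ≈ 0.094

0.094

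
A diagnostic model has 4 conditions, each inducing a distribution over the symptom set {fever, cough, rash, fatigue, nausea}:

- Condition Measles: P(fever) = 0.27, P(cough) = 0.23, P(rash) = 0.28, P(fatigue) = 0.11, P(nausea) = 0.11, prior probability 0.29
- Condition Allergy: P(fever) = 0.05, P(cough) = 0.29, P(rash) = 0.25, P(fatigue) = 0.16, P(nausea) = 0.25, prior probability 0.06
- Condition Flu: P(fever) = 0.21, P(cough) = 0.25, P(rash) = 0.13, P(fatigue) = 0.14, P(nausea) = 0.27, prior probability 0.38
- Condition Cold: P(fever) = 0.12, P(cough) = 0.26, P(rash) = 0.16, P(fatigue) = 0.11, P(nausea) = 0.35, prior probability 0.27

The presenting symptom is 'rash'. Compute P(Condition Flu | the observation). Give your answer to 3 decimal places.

0.262

Apply Bayes' rule: the posterior for each component is proportional to its prior times its likelihood at x.
Evaluate each component's likelihood at the observed value:
  p_Measles = P(rash | comp) = 0.28
  p_Allergy = P(rash | comp) = 0.25
  p_Flu = P(rash | comp) = 0.13
  p_Cold = P(rash | comp) = 0.16
Multiply by the mixture weights:
  π_Measles·p_Measles = 0.29 × 0.28 = 0.0812
  π_Allergy·p_Allergy = 0.06 × 0.25 = 0.015
  π_Flu·p_Flu = 0.38 × 0.13 = 0.0494
  π_Cold·p_Cold = 0.27 × 0.16 = 0.0432
Marginal: 0.0812 + 0.015 + 0.0494 + 0.0432 = 0.1888
P(Condition Flu | x) ≈ 0.262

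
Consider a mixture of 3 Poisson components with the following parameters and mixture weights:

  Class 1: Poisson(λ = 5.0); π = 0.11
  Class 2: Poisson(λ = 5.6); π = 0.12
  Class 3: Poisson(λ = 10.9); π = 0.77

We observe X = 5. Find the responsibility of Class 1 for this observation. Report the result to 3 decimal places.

0.333

Apply Bayes' rule: the posterior for each component is proportional to its prior times its likelihood at x.
Poisson probabilities:
  p_1 = e^(−5.0)·5.0^5/5! = 0.175467
  p_2 = e^(−5.6)·5.6^5/5! = 0.169711
  p_3 = e^(−10.9)·10.9^5/5! = 0.0236669
Weight by the priors:
  π_1·p_1 = 0.11 × 0.175467 = 0.0193014
  π_2·p_2 = 0.12 × 0.169711 = 0.0203653
  π_3·p_3 = 0.77 × 0.0236669 = 0.0182235
Normaliser: 0.0193014 + 0.0203653 + 0.0182235 = 0.0578902
Responsibility of Class 1: 0.0193014 / 0.0578902 ≈ 0.333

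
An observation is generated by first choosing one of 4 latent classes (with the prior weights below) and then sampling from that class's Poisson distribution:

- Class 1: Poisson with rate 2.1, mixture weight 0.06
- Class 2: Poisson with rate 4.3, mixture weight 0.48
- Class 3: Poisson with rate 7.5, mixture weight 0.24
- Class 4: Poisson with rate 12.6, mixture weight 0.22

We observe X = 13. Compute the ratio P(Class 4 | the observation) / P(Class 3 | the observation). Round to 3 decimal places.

4.746

Posterior odds = (π_i f_i(x)) / (π_j f_j(x)); the normalising sum cancels.
Evaluate each component's likelihood at the observed value:
  p_1 = e^(−2.1)·2.1^13/13! = 3.03775e-07
  p_2 = e^(−4.3)·4.3^13/13! = 0.000374406
  p_3 = e^(−7.5)·7.5^13/13! = 0.0211012
  p_4 = e^(−12.6)·12.6^13/13! = 0.109251
Posterior odds = (π_4·p_4) / (π_3·p_3) = (0.22·0.109251) / (0.24·0.0211012) = 0.0240353 / 0.00506429 ≈ 4.746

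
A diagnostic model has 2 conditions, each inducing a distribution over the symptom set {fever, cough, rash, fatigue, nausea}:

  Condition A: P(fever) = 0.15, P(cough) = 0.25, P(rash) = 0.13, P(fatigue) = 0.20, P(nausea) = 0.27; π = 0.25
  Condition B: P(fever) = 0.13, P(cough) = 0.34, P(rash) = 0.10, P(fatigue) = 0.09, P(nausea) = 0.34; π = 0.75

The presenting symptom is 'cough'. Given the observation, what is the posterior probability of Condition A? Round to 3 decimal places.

0.197

Posterior ∝ prior × likelihood, so P(k | x) ∝ P(Z=k) f_k(x); normalise over all components.
Evaluate each component's likelihood at the observed value:
  L_A = 0.25
  L_B = 0.34
Unnormalised posteriors:
  P(Z=A)·L_A = 0.25 × 0.25 = 0.0625
  P(Z=B)·L_B = 0.75 × 0.34 = 0.255
Marginal: 0.0625 + 0.255 = 0.3175
P(Condition A | x) ≈ 0.197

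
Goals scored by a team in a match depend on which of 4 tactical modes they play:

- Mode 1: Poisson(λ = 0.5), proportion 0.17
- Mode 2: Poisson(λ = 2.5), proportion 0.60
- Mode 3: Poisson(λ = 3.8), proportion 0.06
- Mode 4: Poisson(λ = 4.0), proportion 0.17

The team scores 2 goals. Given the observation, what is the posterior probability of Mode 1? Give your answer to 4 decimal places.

The responsibility of component k is w_k f_k(x) divided by Σ_j w_j f_j(x).
Component likelihoods at x = 2 goals:
  p_1 = e^(−0.5)·0.5^2/2! = 0.0758163
  p_2 = e^(−2.5)·2.5^2/2! = 0.256516
  p_3 = e^(−3.8)·3.8^2/2! = 0.161517
  p_4 = e^(−4.0)·4.0^2/2! = 0.146525
Unnormalised posteriors:
  w_1·p_1 = 0.17 × 0.0758163 = 0.0128888
  w_2·p_2 = 0.60 × 0.256516 = 0.153909
  w_3·p_3 = 0.06 × 0.161517 = 0.00969102
  w_4·p_4 = 0.17 × 0.146525 = 0.0249093
Evidence: 0.0128888 + 0.153909 + 0.00969102 + 0.0249093 = 0.201398
P(Mode 1 | data) = 0.0128888 / 0.201398 ≈ 0.0640

0.0640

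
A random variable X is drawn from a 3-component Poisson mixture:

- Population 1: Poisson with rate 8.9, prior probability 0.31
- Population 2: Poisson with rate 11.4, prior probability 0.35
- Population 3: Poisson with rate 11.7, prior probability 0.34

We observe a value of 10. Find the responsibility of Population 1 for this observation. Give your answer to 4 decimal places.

0.3195

Apply Bayes' rule: the posterior for each component is proportional to its prior times its likelihood at x.
Poisson probabilities:
  f_1 = 0.117197
  f_2 = 0.114374
  f_3 = 0.109863
Weight by the priors:
  P(Z=1)·f_1 = 0.31 × 0.117197 = 0.036331
  P(Z=2)·f_2 = 0.35 × 0.114374 = 0.040031
  P(Z=3)·f_3 = 0.34 × 0.109863 = 0.0373533
Denominator: 0.036331 + 0.040031 + 0.0373533 = 0.113715
P(Population 1 | data) = 0.036331 / 0.113715 ≈ 0.3195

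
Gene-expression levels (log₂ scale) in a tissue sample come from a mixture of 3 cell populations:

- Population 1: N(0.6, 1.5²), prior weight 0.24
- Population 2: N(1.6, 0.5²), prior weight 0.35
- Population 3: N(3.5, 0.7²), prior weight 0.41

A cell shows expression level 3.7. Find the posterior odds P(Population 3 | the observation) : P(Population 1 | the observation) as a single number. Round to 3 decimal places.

29.737

Since P(k|x) ∝ w_k f_k(x), the posterior odds are w_i f_i(x) / (w_j f_j(x)).
Evaluate each component's likelihood at the observed value:
  f_1 = (1/(1.5·√(2π)))·exp(−(3.7−0.6)²/(2·1.5²)) = 0.265962·exp(-2.13556) = 0.031431
  f_2 = (1/(0.5·√(2π)))·exp(−(3.7−1.6)²/(2·0.5²)) = 0.797885·exp(-8.82000) = 0.000117886
  f_3 = (1/(0.7·√(2π)))·exp(−(3.7−3.5)²/(2·0.7²)) = 0.569918·exp(-0.04082) = 0.547124
0.224321 / 0.00754345 ≈ 29.737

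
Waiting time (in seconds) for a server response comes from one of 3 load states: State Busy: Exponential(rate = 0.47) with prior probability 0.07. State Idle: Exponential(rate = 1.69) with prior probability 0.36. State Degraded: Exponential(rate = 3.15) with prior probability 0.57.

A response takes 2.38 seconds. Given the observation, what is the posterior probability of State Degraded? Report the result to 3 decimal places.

0.044

The responsibility of component k is P(Z=k) f_k(x) divided by Σ_j P(Z=j) f_j(x).
Evaluate each component's likelihood at the observed value:
  p_Busy = 0.47·e^(−0.47·2.38) = 0.47·e^(−1.1186) = 0.153566
  p_Idle = 1.69·e^(−1.69·2.38) = 1.69·e^(−4.0222) = 0.0302738
  p_Degraded = 3.15·e^(−3.15·2.38) = 3.15·e^(−7.4970) = 0.00174745
Unnormalised posteriors:
  P(Z=Busy)·p_Busy = 0.07 × 0.153566 = 0.0107496
  P(Z=Idle)·p_Idle = 0.36 × 0.0302738 = 0.0108986
  P(Z=Degraded)·p_Degraded = 0.57 × 0.00174745 = 0.000996047
Denominator: 0.0107496 + 0.0108986 + 0.000996047 = 0.0226443
Responsibility of State Degraded: 0.000996047 / 0.0226443 ≈ 0.044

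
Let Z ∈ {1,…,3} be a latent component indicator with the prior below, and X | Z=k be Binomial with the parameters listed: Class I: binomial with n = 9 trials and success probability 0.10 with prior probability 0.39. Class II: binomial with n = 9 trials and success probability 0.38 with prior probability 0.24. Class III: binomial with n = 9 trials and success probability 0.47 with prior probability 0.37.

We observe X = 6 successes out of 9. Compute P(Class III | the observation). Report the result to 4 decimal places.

The responsibility of component k is w_k f_k(x) divided by Σ_j w_j f_j(x).
Binomial probabilities:
  L_I = 6.1236e-05
  L_II = 0.0602776
  L_III = 0.134801
Prior × likelihood for each component:
  w_I·L_I = 0.39 × 6.1236e-05 = 2.3882e-05
  w_II·L_II = 0.24 × 0.0602776 = 0.0144666
  w_III·L_III = 0.37 × 0.134801 = 0.0498765
Normaliser: 2.3882e-05 + 0.0144666 + 0.0498765 = 0.064367
P(Class III | 6 successes out of 9) ≈ 0.7749

0.7749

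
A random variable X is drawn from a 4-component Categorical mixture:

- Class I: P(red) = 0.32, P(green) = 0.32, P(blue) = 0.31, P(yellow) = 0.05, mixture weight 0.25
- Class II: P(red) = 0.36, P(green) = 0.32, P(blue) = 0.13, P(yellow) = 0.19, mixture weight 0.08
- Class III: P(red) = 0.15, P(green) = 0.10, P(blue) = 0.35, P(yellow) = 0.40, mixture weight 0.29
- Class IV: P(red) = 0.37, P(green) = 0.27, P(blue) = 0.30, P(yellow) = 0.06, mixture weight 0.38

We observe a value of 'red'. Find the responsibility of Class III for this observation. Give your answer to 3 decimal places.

0.149

Apply Bayes' rule: the posterior for each component is proportional to its prior times its likelihood at x.
Component likelihoods at x = 'red':
  L_I = 0.32
  L_II = 0.36
  L_III = 0.15
  L_IV = 0.37
Prior × likelihood for each component:
  π_I·L_I = 0.25 × 0.32 = 0.08
  π_II·L_II = 0.08 × 0.36 = 0.0288
  π_III·L_III = 0.29 × 0.15 = 0.0435
  π_IV·L_IV = 0.38 × 0.37 = 0.1406
Evidence: 0.08 + 0.0288 + 0.0435 + 0.1406 = 0.2929
Responsibility of Class III: 0.0435 / 0.2929 ≈ 0.149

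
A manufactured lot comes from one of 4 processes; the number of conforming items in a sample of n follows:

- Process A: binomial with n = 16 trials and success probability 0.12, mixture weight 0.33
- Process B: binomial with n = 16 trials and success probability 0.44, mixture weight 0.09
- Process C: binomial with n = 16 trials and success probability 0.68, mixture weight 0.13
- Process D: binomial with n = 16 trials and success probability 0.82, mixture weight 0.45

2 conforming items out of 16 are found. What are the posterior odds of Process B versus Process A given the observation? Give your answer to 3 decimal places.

The posterior odds equal the prior odds times the likelihood ratio: (P(Z=i)/P(Z=j))·(f_i(x)/f_j(x)).
Component likelihoods at x = 2 conforming items out of 16:
  L_A = C(16,2)·0.12^2·0.88^14 = 120·0.0144·0.167016 = 0.288603
  L_B = C(16,2)·0.44^2·0.56^14 = 120·0.1936·0.000298286 = 0.00692977
  L_C = C(16,2)·0.68^2·0.32^14 = 120·0.4624·1.18059e-07 = 6.55087e-06
  L_D = C(16,2)·0.82^2·0.18^14 = 120·0.6724·3.74813e-11 = 3.02429e-09
Posterior odds = (P(Z=B)·L_B) / (P(Z=A)·L_A) = (0.09·0.00692977) / (0.33·0.288603) = 0.00062368 / 0.0952391 ≈ 0.007

0.007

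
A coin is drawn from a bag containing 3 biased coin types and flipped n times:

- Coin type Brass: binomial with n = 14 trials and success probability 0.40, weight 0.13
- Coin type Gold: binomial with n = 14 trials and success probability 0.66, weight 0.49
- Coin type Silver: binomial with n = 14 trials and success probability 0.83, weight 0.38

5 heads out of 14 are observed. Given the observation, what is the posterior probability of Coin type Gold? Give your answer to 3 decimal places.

0.217

Posterior ∝ prior × likelihood, so P(k | x) ∝ π_k f_k(x); normalise over all components.
Component likelihoods at x = 5 heads out of 14:
  p_Brass = 0.206598
  p_Gold = 0.0152228
  p_Silver = 9.35179e-05
Multiply by the mixture weights:
  π_Brass·p_Brass = 0.13 × 0.206598 = 0.0268577
  π_Gold·p_Gold = 0.49 × 0.0152228 = 0.00745916
  π_Silver·p_Silver = 0.38 × 9.35179e-05 = 3.55368e-05
Evidence: 0.0268577 + 0.00745916 + 3.55368e-05 = 0.0343524
P(Coin type Gold | the observation) = 0.00745916 / 0.0343524 ≈ 0.217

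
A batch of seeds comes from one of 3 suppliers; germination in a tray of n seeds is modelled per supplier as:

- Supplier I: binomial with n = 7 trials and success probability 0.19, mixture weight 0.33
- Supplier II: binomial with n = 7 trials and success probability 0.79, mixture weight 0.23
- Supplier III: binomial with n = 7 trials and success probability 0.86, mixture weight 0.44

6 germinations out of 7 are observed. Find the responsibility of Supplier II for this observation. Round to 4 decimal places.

By Bayes' theorem, P(k | x) = π_k f_k(x) / Σ_j π_j f_j(x).
Binomial probabilities:
  p_I = 0.00026675
  p_II = 0.357339
  p_III = 0.396476
Prior × likelihood for each component:
  π_I·p_I = 0.33 × 0.00026675 = 8.80275e-05
  π_II·p_II = 0.23 × 0.357339 = 0.0821879
  π_III·p_III = 0.44 × 0.396476 = 0.174449
Evidence: 8.80275e-05 + 0.0821879 + 0.174449 = 0.256725
So the posterior for Supplier II is 0.0821879 / 0.256725 ≈ 0.3201.

0.3201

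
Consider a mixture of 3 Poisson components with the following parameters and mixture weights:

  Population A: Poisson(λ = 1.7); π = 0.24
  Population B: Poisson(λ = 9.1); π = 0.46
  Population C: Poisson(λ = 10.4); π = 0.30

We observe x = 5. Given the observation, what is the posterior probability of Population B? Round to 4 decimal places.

0.6490

By Bayes' theorem, P(k | x) = w_k f_k(x) / Σ_j w_j f_j(x).
Poisson probabilities:
  L_A = 0.0216154
  L_B = 0.0580692
  L_C = 0.0308548
Weight by the priors:
  w_A·L_A = 0.24 × 0.0216154 = 0.00518769
  w_B·L_B = 0.46 × 0.0580692 = 0.0267118
  w_C·L_C = 0.30 × 0.0308548 = 0.00925644
Evidence: 0.00518769 + 0.0267118 + 0.00925644 = 0.041156
P(Population B | x) = 0.0267118 / 0.041156 ≈ 0.6490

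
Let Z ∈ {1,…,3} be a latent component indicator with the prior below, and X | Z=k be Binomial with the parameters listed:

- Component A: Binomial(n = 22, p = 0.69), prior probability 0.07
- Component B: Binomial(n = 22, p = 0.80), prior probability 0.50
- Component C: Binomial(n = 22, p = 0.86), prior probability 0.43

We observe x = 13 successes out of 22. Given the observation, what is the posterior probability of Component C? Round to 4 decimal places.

0.0414

The responsibility of component k is π_k f_k(x) divided by Σ_j π_j f_j(x).
Evaluate each component's likelihood at the observed value:
  L_A = C(22,13)·0.69^13·0.31^9 = 497420·0.00803597·2.64396e-05 = 0.105686
  L_B = C(22,13)·0.80^13·0.20^9 = 497420·0.0549756·5.12e-07 = 0.0140011
  L_C = C(22,13)·0.86^13·0.14^9 = 497420·0.14076·2.0661e-08 = 0.00144662
Multiply by the mixture weights:
  π_A·L_A = 0.07 × 0.105686 = 0.00739801
  π_B·L_B = 0.50 × 0.0140011 = 0.00700056
  π_C·L_C = 0.43 × 0.00144662 = 0.000622048
Denominator: 0.00739801 + 0.00700056 + 0.000622048 = 0.0150206
So the posterior for Component C is 0.000622048 / 0.0150206 ≈ 0.0414.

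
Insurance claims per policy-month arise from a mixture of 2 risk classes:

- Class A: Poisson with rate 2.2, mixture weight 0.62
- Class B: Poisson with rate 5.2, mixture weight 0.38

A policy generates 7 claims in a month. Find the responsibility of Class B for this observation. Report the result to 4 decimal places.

P(component k | x) = π_k·f_k(x) / marginal(x), where marginal(x) = Σ_j π_j·f_j(x).
Poisson probabilities:
  L_A = 0.00548378
  L_B = 0.112528
Weight by the priors:
  π_A·L_A = 0.62 × 0.00548378 = 0.00339995
  π_B·L_B = 0.38 × 0.112528 = 0.0427607
Normaliser: 0.00339995 + 0.0427607 = 0.0461607
P(Class B | the observation) ≈ 0.9263

0.9263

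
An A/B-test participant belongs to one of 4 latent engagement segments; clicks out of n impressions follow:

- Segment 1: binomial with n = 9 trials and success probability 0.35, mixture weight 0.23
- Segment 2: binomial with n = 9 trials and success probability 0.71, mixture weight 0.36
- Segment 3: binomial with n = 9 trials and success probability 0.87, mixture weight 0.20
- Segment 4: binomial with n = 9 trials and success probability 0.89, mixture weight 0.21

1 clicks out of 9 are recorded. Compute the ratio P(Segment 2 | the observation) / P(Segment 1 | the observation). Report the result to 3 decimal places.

0.005

The posterior odds equal the prior odds times the likelihood ratio: (P(Z=i)/P(Z=j))·(f_i(x)/f_j(x)).
Component likelihoods at x = 1 clicks out of 9:
  f_1 = C(9,1)·0.35^1·0.65^8 = 9·0.35·0.0318645 = 0.100373
  f_2 = C(9,1)·0.71^1·0.29^8 = 9·0.71·5.00246e-05 = 0.000319657
  f_3 = C(9,1)·0.87^1·0.13^8 = 9·0.87·8.15731e-08 = 6.38717e-07
  f_4 = C(9,1)·0.89^1·0.11^8 = 9·0.89·2.14359e-08 = 1.71701e-07
Posterior odds = (P(Z=2)·f_2) / (P(Z=1)·f_1) = (0.36·0.000319657) / (0.23·0.100373) = 0.000115077 / 0.0230858 ≈ 0.005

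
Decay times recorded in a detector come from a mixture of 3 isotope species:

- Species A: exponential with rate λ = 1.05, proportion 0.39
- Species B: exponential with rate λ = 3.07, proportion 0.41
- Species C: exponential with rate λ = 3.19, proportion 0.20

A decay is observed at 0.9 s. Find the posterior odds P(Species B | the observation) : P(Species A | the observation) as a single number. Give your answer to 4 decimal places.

Since P(k|x) ∝ π_k f_k(x), the posterior odds are π_i f_i(x) / (π_j f_j(x)).
Component likelihoods at x = 0.9 s:
  L_A = 0.408114
  L_B = 0.193724
  L_C = 0.180689
Posterior odds = (π_B·L_B) / (π_A·L_A) = (0.41·0.193724) / (0.39·0.408114) = 0.0794267 / 0.159164 ≈ 0.4990

0.4990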